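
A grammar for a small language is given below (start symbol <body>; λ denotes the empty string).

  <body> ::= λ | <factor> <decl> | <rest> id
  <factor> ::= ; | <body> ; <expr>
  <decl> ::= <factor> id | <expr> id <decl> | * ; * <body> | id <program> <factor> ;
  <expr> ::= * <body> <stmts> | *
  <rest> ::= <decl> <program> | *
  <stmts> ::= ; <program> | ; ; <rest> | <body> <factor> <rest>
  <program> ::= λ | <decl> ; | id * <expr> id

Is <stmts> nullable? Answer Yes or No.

Nullable nonterminals: <body>, <program>.
No production of <stmts> has an RHS whose symbols are all nullable, so <stmts> is not nullable.

No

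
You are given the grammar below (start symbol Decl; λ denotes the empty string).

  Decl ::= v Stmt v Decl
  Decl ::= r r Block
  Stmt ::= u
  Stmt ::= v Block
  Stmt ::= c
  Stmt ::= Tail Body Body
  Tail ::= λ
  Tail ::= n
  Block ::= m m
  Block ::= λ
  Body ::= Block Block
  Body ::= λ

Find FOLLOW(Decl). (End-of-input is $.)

{ $ }

Decl is the start symbol, so $ ∈ FOLLOW(Decl).
In Decl ::= v Stmt v Decl: Decl is at the end, add FOLLOW(Decl) = { $ }.
Union: FOLLOW(Decl) = { $ }.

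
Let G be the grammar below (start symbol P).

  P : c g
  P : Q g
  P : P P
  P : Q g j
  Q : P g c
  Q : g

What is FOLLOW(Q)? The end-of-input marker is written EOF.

In P : Q g: add FIRST(g) = { g }.
In P : Q g j: add FIRST(g j) = { g }.
Union: FOLLOW(Q) = { g }.

{ g }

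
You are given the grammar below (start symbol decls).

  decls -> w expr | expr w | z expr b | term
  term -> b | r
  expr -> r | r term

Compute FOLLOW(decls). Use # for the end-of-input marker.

decls is the start symbol, so # ∈ FOLLOW(decls).
Union: FOLLOW(decls) = { # }.

{ # }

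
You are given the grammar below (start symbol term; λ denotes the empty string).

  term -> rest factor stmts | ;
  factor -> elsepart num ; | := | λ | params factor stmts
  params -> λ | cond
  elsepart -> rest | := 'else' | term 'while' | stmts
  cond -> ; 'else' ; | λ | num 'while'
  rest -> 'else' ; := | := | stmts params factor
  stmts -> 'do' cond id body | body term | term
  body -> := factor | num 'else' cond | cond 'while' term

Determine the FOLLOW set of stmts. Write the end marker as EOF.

In term -> rest factor stmts: stmts is at the end, add FOLLOW(term) = { EOF, 'do', 'else', 'while', :=, ;, num }.
In factor -> params factor stmts: stmts is at the end, add FOLLOW(factor) = { EOF, 'do', 'else', 'while', :=, ;, num }.
In elsepart -> stmts: stmts is at the end, add FOLLOW(elsepart) = { num }.
In rest -> stmts params factor: add FIRST(params factor)\{λ} = { 'do', 'else', 'while', :=, ;, num }.
  Since params factor is nullable, also add FOLLOW(rest) = { 'do', 'else', 'while', :=, ;, num }.
Union: FOLLOW(stmts) = { EOF, 'do', 'else', 'while', :=, ;, num }.

{ EOF, 'do', 'else', 'while', :=, ;, num }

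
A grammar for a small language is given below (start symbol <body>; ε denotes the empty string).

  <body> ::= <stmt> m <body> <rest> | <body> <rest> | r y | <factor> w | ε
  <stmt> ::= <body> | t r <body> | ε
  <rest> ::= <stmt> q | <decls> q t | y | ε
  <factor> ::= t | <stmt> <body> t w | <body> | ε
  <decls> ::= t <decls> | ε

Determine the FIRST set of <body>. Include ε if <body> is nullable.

From <body> ::= <stmt> m <body> <rest>: <stmt> nullable, take FIRST(<stmt>) ∪ {m} = { m, q, r, t, w, y }.
From <body> ::= <body> <rest>: <body>, <rest> nullable, take FIRST(<body>) ∪ FIRST(<rest>) = { m, q, r, t, w, y }; also ε since the whole RHS is nullable.
<body> ::= r y contributes {r}.
From <body> ::= <factor> w: <factor> nullable, take FIRST(<factor>) ∪ {w} = { m, q, r, t, w, y }.
<body> ::= ε contributes ε.
Union: FIRST(<body>) = { m, q, r, t, w, y, ε }.

{ m, q, r, t, w, y, ε }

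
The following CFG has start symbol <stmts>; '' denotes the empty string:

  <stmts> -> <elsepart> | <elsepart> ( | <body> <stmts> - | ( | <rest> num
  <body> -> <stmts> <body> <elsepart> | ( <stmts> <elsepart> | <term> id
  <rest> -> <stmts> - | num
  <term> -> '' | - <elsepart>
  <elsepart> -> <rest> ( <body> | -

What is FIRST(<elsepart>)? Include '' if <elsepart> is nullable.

From <elsepart> -> <rest> ( <body>: add FIRST(<rest>) = { (, -, id, num }.
<elsepart> -> - contributes {-}.
Union: FIRST(<elsepart>) = { (, -, id, num }.

{ (, -, id, num }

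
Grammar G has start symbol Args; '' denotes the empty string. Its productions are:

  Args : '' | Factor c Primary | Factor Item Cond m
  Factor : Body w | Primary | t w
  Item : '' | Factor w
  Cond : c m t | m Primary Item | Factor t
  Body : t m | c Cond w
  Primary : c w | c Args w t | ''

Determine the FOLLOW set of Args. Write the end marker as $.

{ $, w }

Args is the start symbol, so $ ∈ FOLLOW(Args).
In Primary : c Args w t: add FIRST(w t) = { w }.
Union: FOLLOW(Args) = { $, w }.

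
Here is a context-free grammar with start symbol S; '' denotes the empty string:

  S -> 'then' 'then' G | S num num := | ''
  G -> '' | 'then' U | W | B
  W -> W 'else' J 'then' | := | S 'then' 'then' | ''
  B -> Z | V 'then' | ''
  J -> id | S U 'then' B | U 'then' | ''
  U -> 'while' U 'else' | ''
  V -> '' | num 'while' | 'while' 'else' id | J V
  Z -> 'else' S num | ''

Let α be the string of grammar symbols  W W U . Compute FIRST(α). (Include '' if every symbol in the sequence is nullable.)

{ 'else', 'then', 'while', :=, num, '' }

Add FIRST(W)\{''} = { 'else', 'then', :=, num }; W is nullable, continue.
Add FIRST(W)\{''} = { 'else', 'then', :=, num }; W is nullable, continue.
Add FIRST(U)\{''} = { 'while' }; U is nullable, continue.
Every symbol is nullable, so include ''.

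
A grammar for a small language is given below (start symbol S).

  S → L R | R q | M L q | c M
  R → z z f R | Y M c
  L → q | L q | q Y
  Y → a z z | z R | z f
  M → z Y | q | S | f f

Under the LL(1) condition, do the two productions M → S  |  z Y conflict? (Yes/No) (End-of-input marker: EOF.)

Yes

FIRST(S) = { a, c, f, q, z } and FIRST(z Y) = { z }.
Both contain z, so the two alternatives are not disjoint — LL(1) conflict.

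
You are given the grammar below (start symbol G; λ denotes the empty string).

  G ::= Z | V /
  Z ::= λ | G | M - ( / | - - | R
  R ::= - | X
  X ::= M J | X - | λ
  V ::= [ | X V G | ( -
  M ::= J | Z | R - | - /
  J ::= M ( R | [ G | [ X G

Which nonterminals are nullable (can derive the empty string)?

{ G, M, R, X, Z }

Directly nullable (have an λ-production): Z, X.
G ::= Z with every symbol nullable, so G is nullable.
M ::= Z with every symbol nullable, so M is nullable.
R ::= X with every symbol nullable, so R is nullable.
No other nonterminal has a production whose RHS symbols are all nullable.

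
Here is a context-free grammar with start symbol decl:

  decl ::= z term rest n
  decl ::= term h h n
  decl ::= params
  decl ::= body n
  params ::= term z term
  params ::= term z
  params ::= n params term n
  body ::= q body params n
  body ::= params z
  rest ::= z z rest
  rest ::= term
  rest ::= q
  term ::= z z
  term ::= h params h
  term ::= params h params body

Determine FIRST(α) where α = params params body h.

Add FIRST(params) = { h, n, z }; params is not nullable, stop.

{ h, n, z }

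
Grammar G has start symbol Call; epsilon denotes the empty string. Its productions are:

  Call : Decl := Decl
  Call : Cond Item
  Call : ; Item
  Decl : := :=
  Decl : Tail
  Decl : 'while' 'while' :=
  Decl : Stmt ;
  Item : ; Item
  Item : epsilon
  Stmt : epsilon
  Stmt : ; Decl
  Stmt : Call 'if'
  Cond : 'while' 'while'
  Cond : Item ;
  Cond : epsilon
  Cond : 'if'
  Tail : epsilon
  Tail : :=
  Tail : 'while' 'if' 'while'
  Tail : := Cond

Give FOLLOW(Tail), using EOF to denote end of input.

{ EOF, 'if', :=, ; }

In Decl : Tail: Tail is at the end, add FOLLOW(Decl) = { EOF, 'if', :=, ; }.
Union: FOLLOW(Tail) = { EOF, 'if', :=, ; }.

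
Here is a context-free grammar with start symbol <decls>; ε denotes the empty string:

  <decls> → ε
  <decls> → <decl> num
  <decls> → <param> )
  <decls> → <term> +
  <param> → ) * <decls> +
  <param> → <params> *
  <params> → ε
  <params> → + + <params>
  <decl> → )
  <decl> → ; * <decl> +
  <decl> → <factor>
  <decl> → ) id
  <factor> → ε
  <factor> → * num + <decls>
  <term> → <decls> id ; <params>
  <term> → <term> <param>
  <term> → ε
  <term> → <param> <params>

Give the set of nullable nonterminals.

Directly nullable (have an ε-production): <decls>, <params>, <factor>, <term>.
<decl> → <factor> with every symbol nullable, so <decl> is nullable.
No other nonterminal has a production whose RHS symbols are all nullable.

{ <decl>, <decls>, <factor>, <params>, <term> }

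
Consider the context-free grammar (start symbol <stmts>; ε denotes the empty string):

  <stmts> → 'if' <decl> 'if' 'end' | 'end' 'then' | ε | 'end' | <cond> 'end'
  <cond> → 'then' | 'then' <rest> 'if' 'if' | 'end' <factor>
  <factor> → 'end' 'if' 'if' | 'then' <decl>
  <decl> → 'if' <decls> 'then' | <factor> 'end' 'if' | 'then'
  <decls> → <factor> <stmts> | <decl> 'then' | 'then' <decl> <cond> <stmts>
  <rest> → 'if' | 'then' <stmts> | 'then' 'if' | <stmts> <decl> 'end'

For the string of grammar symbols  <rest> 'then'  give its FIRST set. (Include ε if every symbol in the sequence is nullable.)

Add FIRST(<rest>) = { 'end', 'if', 'then' }; <rest> is not nullable, stop.

{ 'end', 'if', 'then' }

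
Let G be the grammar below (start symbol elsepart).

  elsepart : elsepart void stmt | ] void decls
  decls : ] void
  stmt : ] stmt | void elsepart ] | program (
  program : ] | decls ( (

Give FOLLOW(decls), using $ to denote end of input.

{ $, (, ], void }

In elsepart : ] void decls: decls is at the end, add FOLLOW(elsepart) = { $, ], void }.
In program : decls ( (: add FIRST(( () = { ( }.
Union: FOLLOW(decls) = { $, (, ], void }.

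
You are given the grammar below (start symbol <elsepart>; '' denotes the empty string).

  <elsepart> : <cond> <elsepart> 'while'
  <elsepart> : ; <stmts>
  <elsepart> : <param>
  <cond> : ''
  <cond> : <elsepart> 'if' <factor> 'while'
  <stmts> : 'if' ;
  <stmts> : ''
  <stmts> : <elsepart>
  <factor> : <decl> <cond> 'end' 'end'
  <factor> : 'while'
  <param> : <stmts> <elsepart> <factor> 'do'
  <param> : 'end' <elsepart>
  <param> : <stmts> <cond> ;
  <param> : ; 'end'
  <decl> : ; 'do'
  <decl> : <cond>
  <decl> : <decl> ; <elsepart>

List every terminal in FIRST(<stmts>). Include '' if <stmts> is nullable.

{ 'end', 'if', ;, '' }

<stmts> : 'if' ; contributes {'if'}.
<stmts> : '' contributes ''.
From <stmts> : <elsepart>: add FIRST(<elsepart>) = { 'end', 'if', ; }.
Union: FIRST(<stmts>) = { 'end', 'if', ;, '' }.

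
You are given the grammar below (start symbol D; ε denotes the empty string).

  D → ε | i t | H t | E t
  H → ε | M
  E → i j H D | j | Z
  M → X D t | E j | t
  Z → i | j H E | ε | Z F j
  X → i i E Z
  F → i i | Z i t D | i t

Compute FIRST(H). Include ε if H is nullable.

H → ε contributes ε.
From H → M: add FIRST(M) = { i, j, t }.
Union: FIRST(H) = { i, j, t, ε }.

{ i, j, t, ε }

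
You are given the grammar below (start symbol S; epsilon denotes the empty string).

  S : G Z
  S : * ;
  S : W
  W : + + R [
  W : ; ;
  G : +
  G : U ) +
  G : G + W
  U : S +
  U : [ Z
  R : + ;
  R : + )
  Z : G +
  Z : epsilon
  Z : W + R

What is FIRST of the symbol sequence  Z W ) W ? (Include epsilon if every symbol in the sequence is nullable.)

{ *, +, ;, [ }

Add FIRST(Z)\{epsilon} = { *, +, ;, [ }; Z is nullable, continue.
Add FIRST(W) = { +, ; }; W is not nullable, stop.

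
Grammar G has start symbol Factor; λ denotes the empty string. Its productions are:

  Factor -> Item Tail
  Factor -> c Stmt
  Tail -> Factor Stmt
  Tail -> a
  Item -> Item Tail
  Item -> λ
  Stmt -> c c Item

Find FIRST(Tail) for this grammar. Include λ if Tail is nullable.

{ a, c }

From Tail -> Factor Stmt: add FIRST(Factor) = { a, c }.
Tail -> a contributes {a}.
Union: FIRST(Tail) = { a, c }.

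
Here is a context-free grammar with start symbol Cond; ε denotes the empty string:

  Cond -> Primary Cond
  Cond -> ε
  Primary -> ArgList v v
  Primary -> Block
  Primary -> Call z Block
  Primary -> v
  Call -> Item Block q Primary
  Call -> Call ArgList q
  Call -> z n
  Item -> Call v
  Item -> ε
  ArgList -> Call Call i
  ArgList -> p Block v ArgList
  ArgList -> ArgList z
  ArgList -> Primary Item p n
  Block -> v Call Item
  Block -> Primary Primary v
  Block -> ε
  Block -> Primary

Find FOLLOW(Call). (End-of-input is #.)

{ #, i, p, q, v, z }

In Primary -> Call z Block: add FIRST(z Block) = { z }.
In Call -> Call ArgList q: add FIRST(ArgList q) = { p, q, v, z }.
In Item -> Call v: add FIRST(v) = { v }.
In ArgList -> Call Call i: add FIRST(Call i) = { p, q, v, z }.
In ArgList -> Call Call i: add FIRST(i) = { i }.
In Block -> v Call Item: add FIRST(Item)\{ε} = { p, q, v, z }.
  Since Item is nullable, also add FOLLOW(Block) = { #, i, p, q, v, z }.
Union: FOLLOW(Call) = { #, i, p, q, v, z }.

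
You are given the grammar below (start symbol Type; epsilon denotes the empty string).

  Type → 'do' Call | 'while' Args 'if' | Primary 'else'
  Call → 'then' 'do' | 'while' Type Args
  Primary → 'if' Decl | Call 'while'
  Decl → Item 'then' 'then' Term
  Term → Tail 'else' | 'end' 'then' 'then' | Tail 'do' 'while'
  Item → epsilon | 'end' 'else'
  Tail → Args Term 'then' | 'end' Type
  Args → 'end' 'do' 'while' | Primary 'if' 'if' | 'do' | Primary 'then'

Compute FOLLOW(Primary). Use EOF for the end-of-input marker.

{ 'else', 'if', 'then' }

In Type → Primary 'else': add FIRST('else') = { 'else' }.
In Args → Primary 'if' 'if': add FIRST('if' 'if') = { 'if' }.
In Args → Primary 'then': add FIRST('then') = { 'then' }.
Union: FOLLOW(Primary) = { 'else', 'if', 'then' }.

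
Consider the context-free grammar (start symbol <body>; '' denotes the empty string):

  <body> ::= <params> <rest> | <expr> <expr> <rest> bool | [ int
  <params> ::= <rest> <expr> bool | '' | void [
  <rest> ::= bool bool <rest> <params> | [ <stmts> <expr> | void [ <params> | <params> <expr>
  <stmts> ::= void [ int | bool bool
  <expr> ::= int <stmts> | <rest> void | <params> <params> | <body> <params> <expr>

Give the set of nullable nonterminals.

Directly nullable (have an ''-production): <params>.
<expr> ::= <params> <params> with every symbol nullable, so <expr> is nullable.
<body> ::= <params> <rest> with every symbol nullable, so <body> is nullable.
<rest> ::= <params> <expr> with every symbol nullable, so <rest> is nullable.
No other nonterminal has a production whose RHS symbols are all nullable.

{ <body>, <expr>, <params>, <rest> }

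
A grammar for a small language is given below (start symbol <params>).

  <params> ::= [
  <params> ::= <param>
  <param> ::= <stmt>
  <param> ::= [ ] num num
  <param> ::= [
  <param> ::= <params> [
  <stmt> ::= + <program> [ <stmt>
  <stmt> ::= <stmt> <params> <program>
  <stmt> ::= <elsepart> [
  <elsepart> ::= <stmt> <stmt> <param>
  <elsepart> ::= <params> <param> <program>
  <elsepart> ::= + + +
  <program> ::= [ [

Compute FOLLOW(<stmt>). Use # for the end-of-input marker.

{ #, +, [ }

In <param> ::= <stmt>: <stmt> is at the end, add FOLLOW(<param>) = { #, +, [ }.
In <stmt> ::= + <program> [ <stmt>: <stmt> is at the end, add FOLLOW(<stmt>) = { #, +, [ }.
In <stmt> ::= <stmt> <params> <program>: add FIRST(<params> <program>) = { +, [ }.
In <elsepart> ::= <stmt> <stmt> <param>: add FIRST(<stmt> <param>) = { +, [ }.
In <elsepart> ::= <stmt> <stmt> <param>: add FIRST(<param>) = { +, [ }.
Union: FOLLOW(<stmt>) = { #, +, [ }.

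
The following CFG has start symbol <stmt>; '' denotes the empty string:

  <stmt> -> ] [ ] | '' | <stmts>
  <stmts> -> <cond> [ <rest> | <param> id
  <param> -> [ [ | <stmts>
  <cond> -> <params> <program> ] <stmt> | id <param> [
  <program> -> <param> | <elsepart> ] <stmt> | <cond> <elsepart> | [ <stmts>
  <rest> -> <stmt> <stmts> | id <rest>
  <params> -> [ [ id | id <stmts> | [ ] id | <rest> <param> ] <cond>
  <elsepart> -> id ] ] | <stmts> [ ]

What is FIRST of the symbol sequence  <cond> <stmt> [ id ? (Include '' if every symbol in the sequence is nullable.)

{ [, ], id }

Add FIRST(<cond>) = { [, ], id }; <cond> is not nullable, stop.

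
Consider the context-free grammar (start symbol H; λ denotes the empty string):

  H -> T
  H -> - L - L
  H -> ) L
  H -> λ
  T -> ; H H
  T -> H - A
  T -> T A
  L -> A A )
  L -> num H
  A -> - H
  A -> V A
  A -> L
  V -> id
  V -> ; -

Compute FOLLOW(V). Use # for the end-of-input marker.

{ -, ;, id, num }

In A -> V A: add FIRST(A) = { -, ;, id, num }.
Union: FOLLOW(V) = { -, ;, id, num }.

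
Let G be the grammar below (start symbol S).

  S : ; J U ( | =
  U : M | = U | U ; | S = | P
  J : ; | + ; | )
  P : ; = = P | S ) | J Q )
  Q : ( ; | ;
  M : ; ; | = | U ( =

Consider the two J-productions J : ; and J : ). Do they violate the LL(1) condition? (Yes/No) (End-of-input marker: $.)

No

FIRST(;) = { ; } and FIRST()) = { ) }.
The FIRST sets are disjoint and neither alternative is nullable — no conflict.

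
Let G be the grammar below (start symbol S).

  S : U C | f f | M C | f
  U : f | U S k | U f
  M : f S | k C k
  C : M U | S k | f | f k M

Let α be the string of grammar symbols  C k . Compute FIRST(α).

{ f, k }

Add FIRST(C) = { f, k }; C is not nullable, stop.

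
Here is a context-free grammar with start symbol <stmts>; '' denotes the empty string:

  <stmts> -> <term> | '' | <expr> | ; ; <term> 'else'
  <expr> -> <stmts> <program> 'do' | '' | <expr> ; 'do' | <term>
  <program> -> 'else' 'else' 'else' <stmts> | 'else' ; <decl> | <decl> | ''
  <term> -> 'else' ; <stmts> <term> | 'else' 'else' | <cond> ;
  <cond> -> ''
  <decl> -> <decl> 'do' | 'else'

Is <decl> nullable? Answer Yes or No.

Nullable nonterminals: <cond>, <expr>, <program>, <stmts>.
No production of <decl> has an RHS whose symbols are all nullable, so <decl> is not nullable.

No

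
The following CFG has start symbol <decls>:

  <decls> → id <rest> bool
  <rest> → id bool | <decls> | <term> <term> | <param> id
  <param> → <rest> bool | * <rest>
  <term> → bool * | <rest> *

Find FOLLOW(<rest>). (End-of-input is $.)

{ *, bool, id }

In <decls> → id <rest> bool: add FIRST(bool) = { bool }.
In <param> → <rest> bool: add FIRST(bool) = { bool }.
In <param> → * <rest>: <rest> is at the end, add FOLLOW(<param>) = { id }.
In <term> → <rest> *: add FIRST(*) = { * }.
Union: FOLLOW(<rest>) = { *, bool, id }.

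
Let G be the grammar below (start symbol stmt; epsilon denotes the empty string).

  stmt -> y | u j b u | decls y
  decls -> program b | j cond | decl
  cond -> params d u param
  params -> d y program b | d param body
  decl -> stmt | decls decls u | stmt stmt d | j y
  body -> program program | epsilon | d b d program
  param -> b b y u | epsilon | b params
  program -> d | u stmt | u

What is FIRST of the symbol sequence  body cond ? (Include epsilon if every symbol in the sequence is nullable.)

{ d, u }

Add FIRST(body)\{epsilon} = { d, u }; body is nullable, continue.
Add FIRST(cond) = { d }; cond is not nullable, stop.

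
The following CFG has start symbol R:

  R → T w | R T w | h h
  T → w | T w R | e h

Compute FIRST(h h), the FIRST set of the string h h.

{ h }

h is a terminal; add {h} and stop.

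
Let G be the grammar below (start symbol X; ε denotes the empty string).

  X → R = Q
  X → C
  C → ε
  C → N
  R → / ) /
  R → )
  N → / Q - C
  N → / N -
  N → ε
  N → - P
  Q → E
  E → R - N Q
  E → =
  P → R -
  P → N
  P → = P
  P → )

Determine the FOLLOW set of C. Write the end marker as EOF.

{ EOF, ), -, /, = }

In X → C: C is at the end, add FOLLOW(X) = { EOF }.
In N → / Q - C: C is at the end, add FOLLOW(N) = { EOF, ), -, /, = }.
Union: FOLLOW(C) = { EOF, ), -, /, = }.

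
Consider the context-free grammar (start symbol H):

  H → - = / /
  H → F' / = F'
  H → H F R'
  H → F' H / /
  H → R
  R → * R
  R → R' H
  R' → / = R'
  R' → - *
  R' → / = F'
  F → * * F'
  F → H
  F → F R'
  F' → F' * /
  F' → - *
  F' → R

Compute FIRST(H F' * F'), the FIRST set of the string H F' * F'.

Add FIRST(H) = { *, -, / }; H is not nullable, stop.

{ *, -, / }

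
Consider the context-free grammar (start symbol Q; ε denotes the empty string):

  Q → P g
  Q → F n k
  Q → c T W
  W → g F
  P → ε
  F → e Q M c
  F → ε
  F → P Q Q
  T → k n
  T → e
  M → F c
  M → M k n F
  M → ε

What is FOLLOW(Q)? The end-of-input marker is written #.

Q is the start symbol, so # ∈ FOLLOW(Q).
In F → e Q M c: add FIRST(M c) = { c, e, g, k, n }.
In F → P Q Q: add FIRST(Q) = { c, e, g, n }.
In F → P Q Q: Q is at the end, add FOLLOW(F) = { #, c, e, g, k, n }.
Union: FOLLOW(Q) = { #, c, e, g, k, n }.

{ #, c, e, g, k, n }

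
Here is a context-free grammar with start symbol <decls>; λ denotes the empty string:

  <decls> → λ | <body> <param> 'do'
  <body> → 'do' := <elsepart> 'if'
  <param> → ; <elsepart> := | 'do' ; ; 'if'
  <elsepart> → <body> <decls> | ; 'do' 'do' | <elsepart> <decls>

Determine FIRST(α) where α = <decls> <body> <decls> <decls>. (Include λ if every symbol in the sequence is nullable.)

Add FIRST(<decls>)\{λ} = { 'do' }; <decls> is nullable, continue.
Add FIRST(<body>) = { 'do' }; <body> is not nullable, stop.

{ 'do' }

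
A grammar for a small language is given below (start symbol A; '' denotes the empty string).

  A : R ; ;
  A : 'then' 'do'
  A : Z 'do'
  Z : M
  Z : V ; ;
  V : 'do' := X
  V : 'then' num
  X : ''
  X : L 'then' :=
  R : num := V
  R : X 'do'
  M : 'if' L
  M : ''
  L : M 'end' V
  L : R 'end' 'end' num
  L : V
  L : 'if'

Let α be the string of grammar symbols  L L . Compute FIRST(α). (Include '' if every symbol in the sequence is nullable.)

Add FIRST(L) = { 'do', 'end', 'if', 'then', num }; L is not nullable, stop.

{ 'do', 'end', 'if', 'then', num }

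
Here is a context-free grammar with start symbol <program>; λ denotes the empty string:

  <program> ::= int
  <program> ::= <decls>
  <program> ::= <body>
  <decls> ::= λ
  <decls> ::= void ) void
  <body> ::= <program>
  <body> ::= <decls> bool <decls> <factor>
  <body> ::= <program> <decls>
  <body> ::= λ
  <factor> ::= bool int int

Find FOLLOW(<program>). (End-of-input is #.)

<program> is the start symbol, so # ∈ FOLLOW(<program>).
In <body> ::= <program>: <program> is at the end, add FOLLOW(<body>) = { #, void }.
In <body> ::= <program> <decls>: add FIRST(<decls>)\{λ} = { void }.
  Since <decls> is nullable, also add FOLLOW(<body>) = { #, void }.
Union: FOLLOW(<program>) = { #, void }.

{ #, void }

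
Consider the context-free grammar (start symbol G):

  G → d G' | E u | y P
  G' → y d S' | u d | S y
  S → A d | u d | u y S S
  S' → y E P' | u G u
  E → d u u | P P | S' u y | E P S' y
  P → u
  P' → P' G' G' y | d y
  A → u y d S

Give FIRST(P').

From P' → P' G' G' y: add FIRST(P') = { d }.
P' → d y contributes {d}.
Union: FIRST(P') = { d }.

{ d }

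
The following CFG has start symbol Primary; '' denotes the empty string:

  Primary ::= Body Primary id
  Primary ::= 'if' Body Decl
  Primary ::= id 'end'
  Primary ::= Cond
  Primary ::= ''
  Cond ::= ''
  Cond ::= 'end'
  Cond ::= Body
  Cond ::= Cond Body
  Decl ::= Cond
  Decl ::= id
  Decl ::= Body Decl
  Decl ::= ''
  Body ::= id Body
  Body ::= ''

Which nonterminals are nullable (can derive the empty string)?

{ Body, Cond, Decl, Primary }

Directly nullable (have an ''-production): Primary, Cond, Decl, Body.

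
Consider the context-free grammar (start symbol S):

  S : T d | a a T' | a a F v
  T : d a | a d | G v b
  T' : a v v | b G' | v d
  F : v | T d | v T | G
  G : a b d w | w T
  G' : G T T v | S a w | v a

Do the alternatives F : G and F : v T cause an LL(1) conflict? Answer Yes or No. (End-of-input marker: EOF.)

No

FIRST(G) = { a, w } and FIRST(v T) = { v }.
The FIRST sets are disjoint and neither alternative is nullable — no conflict.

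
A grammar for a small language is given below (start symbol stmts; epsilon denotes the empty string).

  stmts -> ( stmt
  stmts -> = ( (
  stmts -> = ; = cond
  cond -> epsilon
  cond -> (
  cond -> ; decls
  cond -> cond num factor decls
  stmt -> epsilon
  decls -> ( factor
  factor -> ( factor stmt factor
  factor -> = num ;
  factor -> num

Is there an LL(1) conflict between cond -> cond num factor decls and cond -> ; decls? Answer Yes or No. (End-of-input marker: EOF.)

FIRST(cond num factor decls) = { (, ;, num } and FIRST(; decls) = { ; }.
Both contain ;, so the two alternatives are not disjoint — LL(1) conflict.

Yes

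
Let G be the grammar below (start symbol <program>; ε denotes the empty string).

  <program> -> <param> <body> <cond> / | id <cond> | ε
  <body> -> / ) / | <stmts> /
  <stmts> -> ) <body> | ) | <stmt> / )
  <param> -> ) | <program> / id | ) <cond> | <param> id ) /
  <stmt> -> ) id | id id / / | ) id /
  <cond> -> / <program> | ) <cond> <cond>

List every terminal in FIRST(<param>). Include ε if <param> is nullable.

{ ), /, id }

<param> -> ) contributes {)}.
From <param> -> <program> / id: <program> nullable, take FIRST(<program>) ∪ {/} = { ), /, id }.
<param> -> ) <cond> contributes {)}.
From <param> -> <param> id ) /: add FIRST(<param>) = { ), /, id }.
Union: FIRST(<param>) = { ), /, id }.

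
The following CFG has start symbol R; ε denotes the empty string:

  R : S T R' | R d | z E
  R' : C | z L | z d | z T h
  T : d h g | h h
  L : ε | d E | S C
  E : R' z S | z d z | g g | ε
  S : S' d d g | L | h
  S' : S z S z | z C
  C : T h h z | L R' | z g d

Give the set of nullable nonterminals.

Directly nullable (have an ε-production): L, E.
S : L with every symbol nullable, so S is nullable.
No other nonterminal has a production whose RHS symbols are all nullable.

{ E, L, S }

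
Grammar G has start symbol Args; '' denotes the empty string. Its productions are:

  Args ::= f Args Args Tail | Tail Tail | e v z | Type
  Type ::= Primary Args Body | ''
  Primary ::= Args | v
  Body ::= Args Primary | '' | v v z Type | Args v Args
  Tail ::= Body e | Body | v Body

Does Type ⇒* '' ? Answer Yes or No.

Yes

Type has an ''-production, so Type ⇒ ''.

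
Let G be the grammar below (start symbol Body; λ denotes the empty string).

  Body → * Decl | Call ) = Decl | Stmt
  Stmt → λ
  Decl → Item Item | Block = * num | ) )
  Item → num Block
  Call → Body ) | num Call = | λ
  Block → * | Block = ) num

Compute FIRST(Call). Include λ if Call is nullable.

From Call → Body ): Body nullable, take FIRST(Body) ∪ {)} = { ), *, num }.
Call → num Call = contributes {num}.
Call → λ contributes λ.
Union: FIRST(Call) = { ), *, num, λ }.

{ ), *, num, λ }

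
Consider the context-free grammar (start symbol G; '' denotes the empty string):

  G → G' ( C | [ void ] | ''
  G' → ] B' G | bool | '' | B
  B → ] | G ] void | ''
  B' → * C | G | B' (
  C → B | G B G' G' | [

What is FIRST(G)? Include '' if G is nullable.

From G → G' ( C: G' nullable, take FIRST(G') ∪ {(} = { (, [, ], bool }.
G → [ void ] contributes {[}.
G → '' contributes ''.
Union: FIRST(G) = { (, [, ], bool, '' }.

{ (, [, ], bool, '' }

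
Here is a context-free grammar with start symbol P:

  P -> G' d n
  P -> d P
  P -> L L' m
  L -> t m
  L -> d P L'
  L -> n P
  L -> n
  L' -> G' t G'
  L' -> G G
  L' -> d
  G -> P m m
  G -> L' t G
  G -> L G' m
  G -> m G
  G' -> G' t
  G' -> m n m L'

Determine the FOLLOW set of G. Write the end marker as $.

In L' -> G G: add FIRST(G) = { d, m, n, t }.
In L' -> G G: G is at the end, add FOLLOW(L') = { d, m, n, t }.
In G -> L' t G: G is at the end, add FOLLOW(G) = { d, m, n, t }.
In G -> m G: G is at the end, add FOLLOW(G) = { d, m, n, t }.
Union: FOLLOW(G) = { d, m, n, t }.

{ d, m, n, t }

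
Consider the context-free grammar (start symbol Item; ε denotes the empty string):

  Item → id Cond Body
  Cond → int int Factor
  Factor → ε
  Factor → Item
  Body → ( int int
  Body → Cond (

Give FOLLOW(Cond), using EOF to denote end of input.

{ (, int }

In Item → id Cond Body: add FIRST(Body) = { (, int }.
In Body → Cond (: add FIRST(() = { ( }.
Union: FOLLOW(Cond) = { (, int }.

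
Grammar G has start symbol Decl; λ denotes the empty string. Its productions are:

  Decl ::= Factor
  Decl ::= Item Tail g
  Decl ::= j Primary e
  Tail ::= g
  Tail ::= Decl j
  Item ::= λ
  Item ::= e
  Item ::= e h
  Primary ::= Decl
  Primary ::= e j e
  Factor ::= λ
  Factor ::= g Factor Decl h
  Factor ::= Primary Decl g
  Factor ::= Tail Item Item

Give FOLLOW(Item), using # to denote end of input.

In Decl ::= Item Tail g: add FIRST(Tail g) = { e, g, j }.
In Factor ::= Tail Item Item: add FIRST(Item)\{λ} = { e }.
  Since Item is nullable, also add FOLLOW(Factor) = { #, e, g, h, j }.
In Factor ::= Tail Item Item: Item is at the end, add FOLLOW(Factor) = { #, e, g, h, j }.
Union: FOLLOW(Item) = { #, e, g, h, j }.

{ #, e, g, h, j }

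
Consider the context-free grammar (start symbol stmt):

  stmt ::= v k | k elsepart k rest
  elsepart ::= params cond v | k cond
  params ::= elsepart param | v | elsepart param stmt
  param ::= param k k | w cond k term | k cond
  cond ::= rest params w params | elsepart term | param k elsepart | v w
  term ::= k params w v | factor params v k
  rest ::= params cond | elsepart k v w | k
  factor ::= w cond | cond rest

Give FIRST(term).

term ::= k params w v contributes {k}.
From term ::= factor params v k: add FIRST(factor) = { k, v, w }.
Union: FIRST(term) = { k, v, w }.

{ k, v, w }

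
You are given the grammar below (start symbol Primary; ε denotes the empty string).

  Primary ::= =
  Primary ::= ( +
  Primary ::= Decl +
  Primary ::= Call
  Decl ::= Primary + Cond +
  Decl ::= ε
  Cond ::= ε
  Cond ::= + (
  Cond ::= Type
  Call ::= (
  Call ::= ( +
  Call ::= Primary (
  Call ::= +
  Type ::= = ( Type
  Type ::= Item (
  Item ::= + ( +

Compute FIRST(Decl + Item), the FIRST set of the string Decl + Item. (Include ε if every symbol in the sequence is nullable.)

{ (, +, = }

Add FIRST(Decl)\{ε} = { (, +, = }; Decl is nullable, continue.
+ is a terminal; add {+} and stop.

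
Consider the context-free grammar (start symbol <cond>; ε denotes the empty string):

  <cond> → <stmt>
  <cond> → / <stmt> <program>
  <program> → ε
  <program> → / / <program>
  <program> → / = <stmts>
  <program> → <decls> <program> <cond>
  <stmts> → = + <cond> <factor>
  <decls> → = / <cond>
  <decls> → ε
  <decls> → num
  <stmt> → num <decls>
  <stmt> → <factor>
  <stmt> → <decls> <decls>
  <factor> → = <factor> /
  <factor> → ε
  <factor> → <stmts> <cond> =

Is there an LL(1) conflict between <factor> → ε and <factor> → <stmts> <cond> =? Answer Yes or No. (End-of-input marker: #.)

Yes

FIRST(ε) = { ε } and FIRST(<stmts> <cond> =) = { = }.
The first alternative is nullable and FOLLOW(<factor>) = { #, /, =, num } shares = with FIRST of the second — conflict.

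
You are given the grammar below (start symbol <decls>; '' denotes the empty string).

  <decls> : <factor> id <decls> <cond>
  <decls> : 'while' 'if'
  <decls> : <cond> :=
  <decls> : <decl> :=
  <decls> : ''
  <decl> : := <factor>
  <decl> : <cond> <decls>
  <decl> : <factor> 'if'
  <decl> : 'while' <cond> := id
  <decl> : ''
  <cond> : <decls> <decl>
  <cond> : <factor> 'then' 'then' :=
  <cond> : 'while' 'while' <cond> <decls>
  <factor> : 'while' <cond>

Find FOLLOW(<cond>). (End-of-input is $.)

{ $, 'if', 'then', 'while', :=, id }

In <decls> : <factor> id <decls> <cond>: <cond> is at the end, add FOLLOW(<decls>) = { $, 'if', 'then', 'while', :=, id }.
In <decls> : <cond> :=: add FIRST(:=) = { := }.
In <decl> : <cond> <decls>: add FIRST(<decls>)\{''} = { 'while', := }.
  Since <decls> is nullable, also add FOLLOW(<decl>) = { $, 'if', 'then', 'while', :=, id }.
In <decl> : 'while' <cond> := id: add FIRST(:= id) = { := }.
In <cond> : 'while' 'while' <cond> <decls>: add FIRST(<decls>)\{''} = { 'while', := }.
  Since <decls> is nullable, also add FOLLOW(<cond>) = { $, 'if', 'then', 'while', :=, id }.
In <factor> : 'while' <cond>: <cond> is at the end, add FOLLOW(<factor>) = { $, 'if', 'then', 'while', :=, id }.
Union: FOLLOW(<cond>) = { $, 'if', 'then', 'while', :=, id }.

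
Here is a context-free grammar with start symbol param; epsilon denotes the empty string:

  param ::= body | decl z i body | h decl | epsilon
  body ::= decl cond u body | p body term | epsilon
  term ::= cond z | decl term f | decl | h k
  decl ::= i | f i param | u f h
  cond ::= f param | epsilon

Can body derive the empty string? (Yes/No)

Yes

body has an epsilon-production, so body ⇒ epsilon.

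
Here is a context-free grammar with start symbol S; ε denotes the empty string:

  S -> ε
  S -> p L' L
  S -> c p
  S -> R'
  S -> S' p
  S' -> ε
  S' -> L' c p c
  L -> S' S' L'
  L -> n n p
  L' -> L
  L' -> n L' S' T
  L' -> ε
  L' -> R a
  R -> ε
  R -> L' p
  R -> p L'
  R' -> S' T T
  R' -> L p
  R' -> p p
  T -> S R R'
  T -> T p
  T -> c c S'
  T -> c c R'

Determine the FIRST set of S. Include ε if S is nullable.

S -> ε contributes ε.
S -> p L' L contributes {p}.
S -> c p contributes {c}.
From S -> R': add FIRST(R') = { a, c, n, p }.
From S -> S' p: S' nullable, take FIRST(S') ∪ {p} = { a, c, n, p }.
Union: FIRST(S) = { a, c, n, p, ε }.

{ a, c, n, p, ε }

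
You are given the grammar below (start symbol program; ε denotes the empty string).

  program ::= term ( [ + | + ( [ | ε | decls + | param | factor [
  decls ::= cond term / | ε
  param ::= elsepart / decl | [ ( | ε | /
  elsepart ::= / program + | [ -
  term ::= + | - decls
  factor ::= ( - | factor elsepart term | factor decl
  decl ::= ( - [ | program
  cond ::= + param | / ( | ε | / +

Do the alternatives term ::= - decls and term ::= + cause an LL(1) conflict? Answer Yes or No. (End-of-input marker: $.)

No

FIRST(- decls) = { - } and FIRST(+) = { + }.
The FIRST sets are disjoint and neither alternative is nullable — no conflict.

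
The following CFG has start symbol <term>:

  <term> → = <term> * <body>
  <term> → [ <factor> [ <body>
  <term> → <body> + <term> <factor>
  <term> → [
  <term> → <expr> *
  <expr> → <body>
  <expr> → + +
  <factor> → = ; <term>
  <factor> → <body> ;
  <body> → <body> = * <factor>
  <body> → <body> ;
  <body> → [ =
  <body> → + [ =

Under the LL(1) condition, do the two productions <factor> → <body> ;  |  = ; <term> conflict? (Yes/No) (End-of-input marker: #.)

No

FIRST(<body> ;) = { +, [ } and FIRST(= ; <term>) = { = }.
The FIRST sets are disjoint and neither alternative is nullable — no conflict.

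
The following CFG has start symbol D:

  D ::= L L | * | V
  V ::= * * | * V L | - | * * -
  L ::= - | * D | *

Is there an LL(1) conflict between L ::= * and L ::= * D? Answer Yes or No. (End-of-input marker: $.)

FIRST(*) = { * } and FIRST(* D) = { * }.
Both contain *, so the two alternatives are not disjoint — LL(1) conflict.

Yes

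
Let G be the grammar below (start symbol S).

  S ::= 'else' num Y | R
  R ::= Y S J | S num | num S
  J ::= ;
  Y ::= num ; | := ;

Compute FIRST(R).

From R ::= Y S J: add FIRST(Y) = { :=, num }.
From R ::= S num: add FIRST(S) = { 'else', :=, num }.
R ::= num S contributes {num}.
Union: FIRST(R) = { 'else', :=, num }.

{ 'else', :=, num }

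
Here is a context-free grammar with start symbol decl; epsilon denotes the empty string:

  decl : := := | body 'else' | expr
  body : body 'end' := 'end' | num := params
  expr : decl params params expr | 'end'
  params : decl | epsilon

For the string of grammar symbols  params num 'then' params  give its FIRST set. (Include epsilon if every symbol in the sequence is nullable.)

{ 'end', :=, num }

Add FIRST(params)\{epsilon} = { 'end', :=, num }; params is nullable, continue.
num is a terminal; add {num} and stop.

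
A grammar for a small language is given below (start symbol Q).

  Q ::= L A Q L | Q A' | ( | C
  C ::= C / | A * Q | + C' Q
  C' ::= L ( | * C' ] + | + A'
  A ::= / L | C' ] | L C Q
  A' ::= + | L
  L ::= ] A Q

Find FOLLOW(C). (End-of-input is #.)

{ #, (, *, +, /, ] }

In Q ::= C: C is at the end, add FOLLOW(Q) = { #, (, *, +, /, ] }.
In C ::= C /: add FIRST(/) = { / }.
In A ::= L C Q: add FIRST(Q) = { (, *, +, /, ] }.
Union: FOLLOW(C) = { #, (, *, +, /, ] }.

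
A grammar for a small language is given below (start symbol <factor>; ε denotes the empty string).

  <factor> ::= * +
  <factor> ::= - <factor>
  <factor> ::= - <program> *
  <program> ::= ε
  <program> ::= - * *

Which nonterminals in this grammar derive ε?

Directly nullable (have an ε-production): <program>.
No other nonterminal has a production whose RHS symbols are all nullable.

{ <program> }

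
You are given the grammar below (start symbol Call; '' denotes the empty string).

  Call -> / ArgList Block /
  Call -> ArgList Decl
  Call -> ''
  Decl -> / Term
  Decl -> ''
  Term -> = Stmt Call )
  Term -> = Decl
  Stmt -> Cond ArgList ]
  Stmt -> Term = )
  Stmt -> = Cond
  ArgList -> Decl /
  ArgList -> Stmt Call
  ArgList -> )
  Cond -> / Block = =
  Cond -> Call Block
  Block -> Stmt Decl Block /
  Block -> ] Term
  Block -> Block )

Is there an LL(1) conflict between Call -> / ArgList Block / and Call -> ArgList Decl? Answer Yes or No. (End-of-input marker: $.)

Yes

FIRST(/ ArgList Block /) = { / } and FIRST(ArgList Decl) = { ), /, =, ] }.
Both contain /, so the two alternatives are not disjoint — LL(1) conflict.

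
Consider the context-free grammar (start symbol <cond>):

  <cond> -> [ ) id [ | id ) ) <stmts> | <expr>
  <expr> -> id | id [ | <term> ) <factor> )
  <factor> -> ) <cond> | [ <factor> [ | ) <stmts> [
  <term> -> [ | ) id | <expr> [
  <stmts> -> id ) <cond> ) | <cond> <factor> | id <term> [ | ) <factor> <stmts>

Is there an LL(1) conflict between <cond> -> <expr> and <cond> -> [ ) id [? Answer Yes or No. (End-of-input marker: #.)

Yes

FIRST(<expr>) = { ), [, id } and FIRST([ ) id [) = { [ }.
Both contain [, so the two alternatives are not disjoint — LL(1) conflict.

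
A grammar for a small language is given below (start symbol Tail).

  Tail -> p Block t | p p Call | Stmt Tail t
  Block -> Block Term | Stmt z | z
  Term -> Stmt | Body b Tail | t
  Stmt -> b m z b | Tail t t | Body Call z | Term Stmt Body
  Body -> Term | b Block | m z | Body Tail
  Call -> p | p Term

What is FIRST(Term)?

{ b, m, p, t }

From Term -> Stmt: add FIRST(Stmt) = { b, m, p, t }.
From Term -> Body b Tail: add FIRST(Body) = { b, m, p, t }.
Term -> t contributes {t}.
Union: FIRST(Term) = { b, m, p, t }.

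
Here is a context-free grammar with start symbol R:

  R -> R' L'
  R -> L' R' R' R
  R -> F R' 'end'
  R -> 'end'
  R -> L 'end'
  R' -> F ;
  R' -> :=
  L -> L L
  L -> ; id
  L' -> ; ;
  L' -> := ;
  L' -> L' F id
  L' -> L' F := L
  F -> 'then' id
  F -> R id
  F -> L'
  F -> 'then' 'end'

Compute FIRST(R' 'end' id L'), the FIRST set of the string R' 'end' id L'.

Add FIRST(R') = { 'end', 'then', :=, ; }; R' is not nullable, stop.

{ 'end', 'then', :=, ; }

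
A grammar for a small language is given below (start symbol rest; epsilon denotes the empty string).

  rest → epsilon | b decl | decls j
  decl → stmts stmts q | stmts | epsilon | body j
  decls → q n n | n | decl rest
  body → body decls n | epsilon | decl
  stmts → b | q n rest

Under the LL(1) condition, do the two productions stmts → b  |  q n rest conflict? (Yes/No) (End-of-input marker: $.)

FIRST(b) = { b } and FIRST(q n rest) = { q }.
The FIRST sets are disjoint and neither alternative is nullable — no conflict.

No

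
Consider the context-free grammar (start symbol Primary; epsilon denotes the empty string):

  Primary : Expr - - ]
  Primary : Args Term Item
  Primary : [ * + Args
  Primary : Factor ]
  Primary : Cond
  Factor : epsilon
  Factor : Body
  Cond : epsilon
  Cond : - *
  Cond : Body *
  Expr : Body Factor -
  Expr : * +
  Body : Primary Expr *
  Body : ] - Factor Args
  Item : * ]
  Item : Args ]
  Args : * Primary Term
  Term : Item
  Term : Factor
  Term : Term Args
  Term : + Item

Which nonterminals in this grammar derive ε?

{ Cond, Factor, Primary, Term }

Directly nullable (have an epsilon-production): Factor, Cond.
Term : Factor with every symbol nullable, so Term is nullable.
Primary : Cond with every symbol nullable, so Primary is nullable.
No other nonterminal has a production whose RHS symbols are all nullable.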